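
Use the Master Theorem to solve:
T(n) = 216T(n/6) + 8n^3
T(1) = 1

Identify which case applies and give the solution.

a=216, b=6, f(n)=8n^3. log_6(216) = 3. Since c=3 = 3, Case 2 applies: T(n) = Θ(n^log_b(a) · log n) = O(n^3 log n).

Answer: O(n^3 log n) - Case 2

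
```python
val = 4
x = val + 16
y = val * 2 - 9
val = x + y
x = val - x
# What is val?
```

Trace:
`val = 4` → val = 4
`x = val + 16` → x = 20
`y = val * 2 - 9` → y = -1
`val = x + y` → val = 19
`x = val - x` → x = -1
So val = 19

Answer: 19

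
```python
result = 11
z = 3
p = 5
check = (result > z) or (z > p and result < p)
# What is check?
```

Trace:
`result = 11` → result = 11
`z = 3` → z = 3
`p = 5` → p = 5
`check = (result > z) or (z > p and result < p)` → check = True
So check = True

Answer: True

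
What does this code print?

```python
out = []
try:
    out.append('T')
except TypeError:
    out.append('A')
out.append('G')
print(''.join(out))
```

Execution trace: 'T' (try body, no exception) → 'G' (after the try/except). Output: TG

Answer: TG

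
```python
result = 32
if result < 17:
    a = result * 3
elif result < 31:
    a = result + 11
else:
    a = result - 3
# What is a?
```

Trace:
`result = 32` → result = 32
`if result < 17: ...` → result < 17 is False, result < 31 is False, take else branch → a = 29
So a = 29

Answer: 29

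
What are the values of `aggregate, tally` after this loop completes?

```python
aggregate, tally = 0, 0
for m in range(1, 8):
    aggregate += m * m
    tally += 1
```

Sum of squares and count
`aggregate, tally` takes the values: (0, 0) → (1, 0) → (1, 1) → (5, 1) → (5, 2) → (14, 2) → (14, 3) → (30, 3) → (30, 4) → (55, 4) → (55, 5) → (91, 5) → (91, 6) → (140, 6) → (140, 7)

Answer: 140, 7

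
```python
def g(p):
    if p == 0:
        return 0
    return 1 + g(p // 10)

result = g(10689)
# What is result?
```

Count of digits of 10689: 5

Answer: 5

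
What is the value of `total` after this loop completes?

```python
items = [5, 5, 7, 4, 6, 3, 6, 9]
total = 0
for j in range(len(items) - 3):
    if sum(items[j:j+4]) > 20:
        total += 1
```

Count windows with sum > 20
`total` takes the values: 0 → 1 → 2 → 3

Answer: 3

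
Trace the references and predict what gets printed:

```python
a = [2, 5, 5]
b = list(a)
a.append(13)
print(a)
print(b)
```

Key concept: list() constructor creates copy.
Step by step:
`a = [2, 5, 5]` → a = [2, 5, 5]
`b = list(a)` → b = [2, 5, 5]
`a.append(13)` → a = [2, 5, 5, 13]
`print(a)` → prints [2, 5, 5, 13]
`print(b)` → prints [2, 5, 5]

Answer:
[2, 5, 5, 13]
[2, 5, 5]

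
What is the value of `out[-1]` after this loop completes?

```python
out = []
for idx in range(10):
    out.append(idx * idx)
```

Last element of squares 0 to 9
`out` takes the values: [] → [0] → [0, 1] → [0, 1, 4] → [0, 1, 4, 9] → [0, 1, 4, 9, 16] → [0, 1, 4, 9, 16, 25] → [0, 1, 4, 9, 16, 25, 36] → [0, 1, 4, 9, 16, 25, 36, 49] → [0, 1, 4, 9, 16, 25, 36, 49, 64] → [0, 1, 4, 9, 16, 25, 36, 49, 64, 81]
So `out[-1]` = 81

Answer: 81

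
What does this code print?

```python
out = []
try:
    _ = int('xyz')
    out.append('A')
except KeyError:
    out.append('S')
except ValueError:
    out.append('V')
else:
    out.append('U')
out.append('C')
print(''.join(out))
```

Execution trace: 'V' (except ValueError) → 'C' (after the try/except). Output: VC

Answer: VC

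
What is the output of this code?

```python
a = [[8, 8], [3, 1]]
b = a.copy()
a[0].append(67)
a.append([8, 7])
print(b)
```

Key concept: shallow copy with nested lists.
Step by step:
`a = [[8, 8], [3, 1]]` → a = [[8, 8], [3, 1]]
`b = a.copy()` → b = [[8, 8], [3, 1]]
`a[0].append(67)` → a = [[8, 8, 67], [3, 1]]; b = [[8, 8, 67], [3, 1]]
`a.append([8, 7])` → a = [[8, 8, 67], [3, 1], [8, 7]]
`print(b)` → prints [[8, 8, 67], [3, 1]]

Answer: [[8, 8, 67], [3, 1]]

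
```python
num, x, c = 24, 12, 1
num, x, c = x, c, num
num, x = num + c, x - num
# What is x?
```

Trace:
`num, x, c = 24, 12, 1` → num = 24; x = 12; c = 1
`num, x, c = x, c, num` → num = 12; x = 1; c = 24
`num, x = num + c, x - num` → num = 36; x = -11
So x = -11

Answer: -11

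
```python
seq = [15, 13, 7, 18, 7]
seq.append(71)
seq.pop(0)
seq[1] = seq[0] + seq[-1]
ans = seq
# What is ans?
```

Trace:
`seq = [15, 13, 7, 18, 7]` → seq = [15, 13, 7, 18, 7]
`seq.append(71)` → seq = [15, 13, 7, 18, 7, 71]
`seq.pop(0)` → seq = [13, 7, 18, 7, 71]
`seq[1] = seq[0] + seq[-1]` → seq = [13, 84, 18, 7, 71]
`ans = seq` → ans = [13, 84, 18, 7, 71]
So ans = [13, 84, 18, 7, 71]

Answer: [13, 84, 18, 7, 71]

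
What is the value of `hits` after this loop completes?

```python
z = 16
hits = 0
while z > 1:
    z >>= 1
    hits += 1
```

Count right shifts until 1
`hits` takes the values: 0 → 1 → 2 → 3 → 4

Answer: 4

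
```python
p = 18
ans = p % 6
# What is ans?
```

Trace:
`p = 18` → p = 18
`ans = p % 6` → ans = 0
So ans = 0

Answer: 0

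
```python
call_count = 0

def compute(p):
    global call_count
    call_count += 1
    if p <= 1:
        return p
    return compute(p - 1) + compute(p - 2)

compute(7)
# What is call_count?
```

Calls(p) = 1 + Calls(p-1) + Calls(p-2); Calls(0)=Calls(1)=1. For p=7 this gives 41.

Answer: 41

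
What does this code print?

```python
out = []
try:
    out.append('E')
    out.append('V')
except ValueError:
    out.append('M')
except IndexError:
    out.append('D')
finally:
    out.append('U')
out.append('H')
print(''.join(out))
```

Execution trace: 'E' (try body) → 'V' (try body, no exception) → 'U' (finally) → 'H' (after the try/except). Output: EVUH

Answer: EVUH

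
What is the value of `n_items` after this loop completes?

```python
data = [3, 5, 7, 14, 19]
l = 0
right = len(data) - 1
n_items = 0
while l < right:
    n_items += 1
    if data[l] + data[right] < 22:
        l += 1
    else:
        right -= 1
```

Steps to find pair summing to 22
`n_items` takes the values: 0 → 1 → 2 → 3 → 4

Answer: 4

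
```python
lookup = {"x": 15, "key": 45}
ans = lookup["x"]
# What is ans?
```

Trace:
`lookup = {"x": 15, "key": 45}` → lookup = {'x': 15, 'key': 45}
`ans = lookup["x"]` → ans = 15
So ans = 15

Answer: 15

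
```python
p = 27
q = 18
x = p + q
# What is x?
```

Trace:
`p = 27` → p = 27
`q = 18` → q = 18
`x = p + q` → x = 45
So x = 45

Answer: 45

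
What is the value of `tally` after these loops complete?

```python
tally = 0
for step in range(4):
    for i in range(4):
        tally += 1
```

4 * 4 = 16
`tally` takes the values: 0 → 1 → 2 → 3 → 4 → 5 → 6 → 7 → 8 → 9 → 10 → 11 → 12 → 13 → 14 → 15 → 16

Answer: 16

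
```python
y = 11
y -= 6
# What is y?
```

Trace:
`y = 11` → y = 11
`y -= 6` → y = 5
So y = 5

Answer: 5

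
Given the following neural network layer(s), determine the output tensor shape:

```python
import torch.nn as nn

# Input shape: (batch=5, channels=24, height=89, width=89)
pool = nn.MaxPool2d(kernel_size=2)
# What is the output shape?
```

Input: (5, 24, 89, 89) -> Output: (5, 24, 44, 44)

Answer: (5, 24, 44, 44)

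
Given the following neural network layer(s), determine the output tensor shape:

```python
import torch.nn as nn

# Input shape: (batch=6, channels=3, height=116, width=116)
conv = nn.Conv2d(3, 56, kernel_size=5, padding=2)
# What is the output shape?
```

Input: (6, 3, 116, 116) -> Output: (6, 56, 116, 116)

Answer: (6, 56, 116, 116)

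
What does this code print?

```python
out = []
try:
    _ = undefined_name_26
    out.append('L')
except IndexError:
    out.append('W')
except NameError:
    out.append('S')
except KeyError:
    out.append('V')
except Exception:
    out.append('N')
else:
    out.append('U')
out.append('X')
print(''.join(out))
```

Execution trace: 'S' (except NameError) → 'X' (after the try/except). Output: SX

Answer: SX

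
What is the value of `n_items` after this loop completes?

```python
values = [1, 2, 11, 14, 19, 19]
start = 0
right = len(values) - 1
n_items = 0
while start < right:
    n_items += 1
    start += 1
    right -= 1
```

Iterations until pointers meet (list length 6)
`n_items` takes the values: 0 → 1 → 2 → 3

Answer: 3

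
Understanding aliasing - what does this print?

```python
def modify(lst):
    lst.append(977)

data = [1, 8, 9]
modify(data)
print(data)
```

Key concept: function modifies passed list.
Step by step:
`data = [1, 8, 9]` → data = [1, 8, 9]
`modify(data)` → data = [1, 8, 9, 977]
`print(data)` → prints [1, 8, 9, 977]

Answer: [1, 8, 9, 977]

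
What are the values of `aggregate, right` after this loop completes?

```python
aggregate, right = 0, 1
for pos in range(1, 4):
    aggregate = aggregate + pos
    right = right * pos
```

Sum and factorial of 1 to 3
`aggregate, right` takes the values: (0, 1) → (1, 1) → (3, 1) → (3, 2) → (6, 2) → (6, 6)

Answer: 6, 6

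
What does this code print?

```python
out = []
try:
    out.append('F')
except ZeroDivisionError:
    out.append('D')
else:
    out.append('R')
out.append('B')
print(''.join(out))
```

Execution trace: 'F' (try body, no exception) → 'R' (else) → 'B' (after the try/except). Output: FRB

Answer: FRB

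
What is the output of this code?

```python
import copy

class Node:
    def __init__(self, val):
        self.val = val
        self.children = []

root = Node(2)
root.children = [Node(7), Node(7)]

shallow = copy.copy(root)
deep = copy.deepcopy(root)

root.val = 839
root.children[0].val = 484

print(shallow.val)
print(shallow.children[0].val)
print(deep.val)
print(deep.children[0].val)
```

Key concept: deep copy with custom objects.
Step by step:
`root = Node(2)` → root = Node(val=2, children=[])
`root.children = [Node(7), Node(7)]` → root = Node(val=2, children=[Node(val=7, children=[]), Node(val=7, children=[])])
`shallow = copy.copy(root)` → shallow = Node(val=2, children=[Node(val=7, children=[]), Node(val=7, children=[])])
`deep = copy.deepcopy(root)` → deep = Node(val=2, children=[Node(val=7, children=[]), Node(val=7, children=[])])
`root.val = 839` → root = Node(val=839, children=[Node(val=7, children=[]), Node(val=7, children=[])])
`root.children[0].val = 484` → root = Node(val=839, children=[Node(val=484, children=[]), Node(val=7, children=[])]); shallow = Node(val=2, children=[Node(val=484, children=[]), Node(val=7, children=[])])
`print(shallow.val)` → prints 2
`print(shallow.children[0].val)` → prints 484
`print(deep.val)` → prints 2
`print(deep.children[0].val)` → prints 7

Answer:
2
484
2
7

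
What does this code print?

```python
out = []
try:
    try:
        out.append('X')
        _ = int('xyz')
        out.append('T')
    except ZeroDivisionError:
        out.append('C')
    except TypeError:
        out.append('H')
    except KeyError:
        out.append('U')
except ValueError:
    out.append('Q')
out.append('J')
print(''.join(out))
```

Execution trace: 'X' (try body) → 'Q' (outer except ValueError) → 'J' (after the try/except). Output: XQJ

Answer: XQJ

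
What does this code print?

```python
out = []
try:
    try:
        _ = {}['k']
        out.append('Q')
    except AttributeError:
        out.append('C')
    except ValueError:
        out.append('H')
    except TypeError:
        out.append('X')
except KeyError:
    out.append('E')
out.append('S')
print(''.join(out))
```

Execution trace: 'E' (outer except KeyError) → 'S' (after the try/except). Output: ES

Answer: ES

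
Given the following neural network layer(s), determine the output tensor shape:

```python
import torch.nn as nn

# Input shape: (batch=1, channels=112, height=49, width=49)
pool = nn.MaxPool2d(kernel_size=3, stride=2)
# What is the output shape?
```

Input: (1, 112, 49, 49) -> Output: (1, 112, 24, 24)

Answer: (1, 112, 24, 24)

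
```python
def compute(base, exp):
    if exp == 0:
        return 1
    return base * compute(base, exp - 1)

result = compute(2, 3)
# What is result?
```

compute(2, 3) = 2 * 2 * 2 = 8

Answer: 8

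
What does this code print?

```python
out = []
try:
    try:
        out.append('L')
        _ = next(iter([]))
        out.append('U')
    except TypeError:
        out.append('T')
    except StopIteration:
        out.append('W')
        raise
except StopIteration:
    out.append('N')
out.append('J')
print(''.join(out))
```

Execution trace: 'L' (inner try body) → 'W' (inner except StopIteration) → 'N' (outer except StopIteration) → 'J' (after the try/except). Output: LWNJ

Answer: LWNJ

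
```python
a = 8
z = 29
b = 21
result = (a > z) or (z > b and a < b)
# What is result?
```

Trace:
`a = 8` → a = 8
`z = 29` → z = 29
`b = 21` → b = 21
`result = (a > z) or (z > b and a < b)` → result = True
So result = True

Answer: True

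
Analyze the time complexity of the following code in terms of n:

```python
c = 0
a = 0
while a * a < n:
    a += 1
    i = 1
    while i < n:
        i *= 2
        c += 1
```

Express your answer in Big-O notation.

Each loop level contributes: √n × log n. Multiplying the contributions gives O(√n log n).

Answer: O(√n log n)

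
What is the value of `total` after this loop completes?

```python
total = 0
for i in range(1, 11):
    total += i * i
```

Sum of squares 1² to 10² = 385
`total` takes the values: 0 → 1 → 5 → 14 → 30 → 55 → 91 → 140 → 204 → 285 → 385

Answer: 385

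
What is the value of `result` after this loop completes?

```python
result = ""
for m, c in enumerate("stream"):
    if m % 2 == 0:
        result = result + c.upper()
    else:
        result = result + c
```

Uppercase even positions in 'stream'
`result` takes the values: "" → "S" → "St" → "StR" → "StRe" → "StReA" → "StReAm"

Answer: "StReAm"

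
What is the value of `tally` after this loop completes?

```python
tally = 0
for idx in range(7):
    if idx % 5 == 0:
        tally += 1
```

Count numbers divisible by 5 in range(7)
`tally` takes the values: 0 → 1 → 2

Answer: 2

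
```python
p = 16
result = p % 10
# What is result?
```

Trace:
`p = 16` → p = 16
`result = p % 10` → result = 6
So result = 6

Answer: 6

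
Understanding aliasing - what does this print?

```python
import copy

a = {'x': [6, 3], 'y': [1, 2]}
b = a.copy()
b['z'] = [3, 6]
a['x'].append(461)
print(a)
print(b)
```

Key concept: shallow copy of dict with mutable values.
Step by step:
`a = {'x': [6, 3], 'y': [1, 2]}` → a = {'x': [6, 3], 'y': [1, 2]}
`b = a.copy()` → b = {'x': [6, 3], 'y': [1, 2]}
`b['z'] = [3, 6]` → b = {'x': [6, 3], 'y': [1, 2], 'z': [3, 6]}
`a['x'].append(461)` → a = {'x': [6, 3, 461], 'y': [1, 2]}; b = {'x': [6, 3, 461], 'y': [1, 2], 'z': [3, 6]}
`print(a)` → prints {'x': [6, 3, 461], 'y': [1, 2]}
`print(b)` → prints {'x': [6, 3, 461], 'y': [1, 2], 'z': [3, 6]}

Answer:
{'x': [6, 3, 461], 'y': [1, 2]}
{'x': [6, 3, 461], 'y': [1, 2], 'z': [3, 6]}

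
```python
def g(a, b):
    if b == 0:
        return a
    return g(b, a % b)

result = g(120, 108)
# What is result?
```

g(120, 108) -> g(108, 12) -> g(12, 0) -> 12

Answer: 12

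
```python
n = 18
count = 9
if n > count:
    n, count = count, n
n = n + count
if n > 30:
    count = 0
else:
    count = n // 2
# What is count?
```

Trace:
`n = 18` → n = 18
`count = 9` → count = 9
`if n > count: ...` → n > count is True → n = 9; count = 18
`n = n + count` → n = 27
`if n > 30: ...` → n > 30 is False, take else branch → count = 13
So count = 13

Answer: 13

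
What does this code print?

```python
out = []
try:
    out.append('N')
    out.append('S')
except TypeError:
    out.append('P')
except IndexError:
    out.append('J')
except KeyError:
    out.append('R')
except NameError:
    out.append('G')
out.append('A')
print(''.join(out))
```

Execution trace: 'N' (try body) → 'S' (try body, no exception) → 'A' (after the try/except). Output: NSA

Answer: NSA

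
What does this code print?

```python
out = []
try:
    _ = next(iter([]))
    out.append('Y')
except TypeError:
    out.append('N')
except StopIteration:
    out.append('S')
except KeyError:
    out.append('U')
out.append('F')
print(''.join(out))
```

Execution trace: 'S' (except StopIteration) → 'F' (after the try/except). Output: SF

Answer: SF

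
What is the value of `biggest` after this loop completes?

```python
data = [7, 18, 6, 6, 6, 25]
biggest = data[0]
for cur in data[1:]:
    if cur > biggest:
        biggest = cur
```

Maximum of [7, 18, 6, 6, 6, 25]
`biggest` takes the values: 7 → 18 → 25

Answer: 25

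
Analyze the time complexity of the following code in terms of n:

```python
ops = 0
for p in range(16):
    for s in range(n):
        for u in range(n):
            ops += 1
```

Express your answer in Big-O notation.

Each loop level contributes: 1 × n × n. Multiplying the contributions gives O(n^2).

Answer: O(n^2)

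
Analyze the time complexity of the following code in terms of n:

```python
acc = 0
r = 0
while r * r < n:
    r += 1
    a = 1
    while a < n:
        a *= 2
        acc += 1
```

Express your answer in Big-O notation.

Each loop level contributes: √n × log n. Multiplying the contributions gives O(√n log n).

Answer: O(√n log n)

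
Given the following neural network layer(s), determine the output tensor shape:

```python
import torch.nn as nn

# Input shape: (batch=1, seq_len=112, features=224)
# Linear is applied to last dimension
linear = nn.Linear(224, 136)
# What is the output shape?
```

Input: (1, 112, 224) -> Output: (1, 112, 136)

Answer: (1, 112, 136)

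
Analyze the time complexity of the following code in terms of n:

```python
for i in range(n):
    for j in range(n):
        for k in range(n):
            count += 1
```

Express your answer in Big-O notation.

This is Triple nested loop. Time complexity: O(n³).

Answer: O(n³)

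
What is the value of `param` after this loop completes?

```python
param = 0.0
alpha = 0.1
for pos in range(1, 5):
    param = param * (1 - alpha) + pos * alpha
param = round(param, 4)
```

Moving average with lr=0.1
`param` takes the values: 0.0 → 0.1 → 0.29 → 0.561 → 0.9049

Answer: 0.9049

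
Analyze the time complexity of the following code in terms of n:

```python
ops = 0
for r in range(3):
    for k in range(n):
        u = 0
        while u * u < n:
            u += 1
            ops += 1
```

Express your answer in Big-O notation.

Each loop level contributes: 1 × n × √n. Multiplying the contributions gives O(n√n).

Answer: O(n√n)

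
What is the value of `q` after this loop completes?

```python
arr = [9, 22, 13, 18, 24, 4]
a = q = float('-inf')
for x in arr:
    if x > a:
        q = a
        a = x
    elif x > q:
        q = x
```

Second largest (with repeats) in [9, 22, 13, 18, 24, 4]
`q` takes the values: -inf → 9 → 13 → 18 → 22

Answer: 22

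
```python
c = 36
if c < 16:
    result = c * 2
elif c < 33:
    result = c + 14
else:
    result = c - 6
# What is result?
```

Trace:
`c = 36` → c = 36
`if c < 16: ...` → c < 16 is False, c < 33 is False, take else branch → result = 30
So result = 30

Answer: 30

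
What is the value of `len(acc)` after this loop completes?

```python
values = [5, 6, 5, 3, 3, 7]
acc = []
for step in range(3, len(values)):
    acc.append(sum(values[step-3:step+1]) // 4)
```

Number of 4-element averages
`acc` takes the values: [] → [4] → [4, 4] → [4, 4, 4]
So `len(acc)` = 3

Answer: 3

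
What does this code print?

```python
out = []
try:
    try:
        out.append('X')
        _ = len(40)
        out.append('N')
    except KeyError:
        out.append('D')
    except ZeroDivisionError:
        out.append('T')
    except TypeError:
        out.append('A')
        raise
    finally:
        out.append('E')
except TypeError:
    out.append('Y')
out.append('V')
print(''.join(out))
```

Execution trace: 'X' (inner try body) → 'A' (inner except TypeError) → 'E' (inner finally) → 'Y' (outer except TypeError) → 'V' (after the try/except). Output: XAEYV

Answer: XAEYV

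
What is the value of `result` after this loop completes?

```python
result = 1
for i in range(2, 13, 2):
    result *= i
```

Product of even numbers 2 to 12
`result` takes the values: 1 → 2 → 8 → 48 → 384 → 3840 → 46080

Answer: 46080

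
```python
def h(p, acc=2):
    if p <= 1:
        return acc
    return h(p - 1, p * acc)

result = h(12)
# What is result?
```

Accumulator trace (n, acc): (12, 2) -> (11, 24) -> (10, 264) -> (9, 2640) -> (8, 23760) -> (7, 190080) -> (6, 1330560) -> (5, 7983360) -> (4, 39916800) -> (3, 159667200) -> (2, 479001600) -> (1, 958003200) -> return 958003200

Answer: 958003200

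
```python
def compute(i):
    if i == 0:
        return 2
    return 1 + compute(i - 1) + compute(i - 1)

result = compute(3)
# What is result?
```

compute(i) = 1 + 2·compute(i-1), compute(0)=2. Closed form: (2+1)·2^3 - 1 = 23.

Answer: 23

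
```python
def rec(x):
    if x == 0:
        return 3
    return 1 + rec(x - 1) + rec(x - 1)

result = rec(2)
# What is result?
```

rec(x) = 1 + 2·rec(x-1), rec(0)=3. Closed form: (3+1)·2^2 - 1 = 15.

Answer: 15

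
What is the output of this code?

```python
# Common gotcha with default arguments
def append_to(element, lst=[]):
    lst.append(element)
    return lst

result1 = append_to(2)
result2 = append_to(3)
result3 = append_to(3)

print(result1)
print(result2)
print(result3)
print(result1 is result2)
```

Key concept: mutable default argument gotcha.
Step by step:
`result1 = append_to(2)` → result1 = [2]
`result2 = append_to(3)` → result1 = [2, 3] (same object as result2); result2 = [2, 3] (same object as result1)
`result3 = append_to(3)` → result1 = [2, 3, 3] (same object as result2, result3); result2 = [2, 3, 3] (same object as result1, result3); result3 = [2, 3, 3] (same object as result1, result2)
`print(result1)` → prints [2, 3, 3]
`print(result2)` → prints [2, 3, 3]
`print(result3)` → prints [2, 3, 3]
`print(result1 is result2)` → prints True

Answer:
[2, 3, 3]
[2, 3, 3]
[2, 3, 3]
True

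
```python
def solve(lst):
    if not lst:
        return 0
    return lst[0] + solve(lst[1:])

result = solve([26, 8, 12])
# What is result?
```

26 + 8 + 12 + 0 = 46

Answer: 46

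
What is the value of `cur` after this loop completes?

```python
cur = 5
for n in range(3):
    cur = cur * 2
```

Multiply by 2, 3 times: 5 * 2^3 = 40
`cur` takes the values: 5 → 10 → 20 → 40

Answer: 40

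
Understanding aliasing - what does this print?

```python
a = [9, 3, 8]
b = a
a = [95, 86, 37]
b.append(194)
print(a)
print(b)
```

Key concept: rebinding vs mutation: a is rebound to a new list, b still points at the original.
Step by step:
`a = [9, 3, 8]` → a = [9, 3, 8]
`b = a` → b = [9, 3, 8] (same object as a)
`a = [95, 86, 37]` → a = [95, 86, 37]
`b.append(194)` → b = [9, 3, 8, 194]
`print(a)` → prints [95, 86, 37]
`print(b)` → prints [9, 3, 8, 194]

Answer:
[95, 86, 37]
[9, 3, 8, 194]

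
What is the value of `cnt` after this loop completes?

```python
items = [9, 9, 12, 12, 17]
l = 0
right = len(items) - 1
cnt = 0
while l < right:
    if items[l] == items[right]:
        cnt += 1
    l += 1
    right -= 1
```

Count matching pairs from ends
`cnt` takes the values: 0

Answer: 0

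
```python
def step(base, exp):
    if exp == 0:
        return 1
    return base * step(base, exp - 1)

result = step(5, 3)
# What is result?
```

step(5, 3) = 5 * 5 * 5 = 125

Answer: 125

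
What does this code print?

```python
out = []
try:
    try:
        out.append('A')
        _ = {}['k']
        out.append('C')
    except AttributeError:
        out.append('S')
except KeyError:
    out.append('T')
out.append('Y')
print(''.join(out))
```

Execution trace: 'A' (try body) → 'T' (outer except KeyError) → 'Y' (after the try/except). Output: ATY

Answer: ATY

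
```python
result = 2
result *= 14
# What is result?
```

Trace:
`result = 2` → result = 2
`result *= 14` → result = 28
So result = 28

Answer: 28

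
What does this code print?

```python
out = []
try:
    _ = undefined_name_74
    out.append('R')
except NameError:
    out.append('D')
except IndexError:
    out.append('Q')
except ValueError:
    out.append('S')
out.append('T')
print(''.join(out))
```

Execution trace: 'D' (except NameError) → 'T' (after the try/except). Output: DT

Answer: DT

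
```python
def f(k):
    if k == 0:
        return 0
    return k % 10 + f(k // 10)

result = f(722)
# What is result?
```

Sum of digits of 722: 2 + 2 + 7 = 11

Answer: 11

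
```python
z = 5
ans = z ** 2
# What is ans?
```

Trace:
`z = 5` → z = 5
`ans = z ** 2` → ans = 25
So ans = 25

Answer: 25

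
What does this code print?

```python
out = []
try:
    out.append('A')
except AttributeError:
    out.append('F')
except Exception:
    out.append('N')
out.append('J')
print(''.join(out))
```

Execution trace: 'A' (try body, no exception) → 'J' (after the try/except). Output: AJ

Answer: AJ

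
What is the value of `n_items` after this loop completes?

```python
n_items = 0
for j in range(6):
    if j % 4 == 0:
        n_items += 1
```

Count numbers divisible by 4 in range(6)
`n_items` takes the values: 0 → 1 → 2

Answer: 2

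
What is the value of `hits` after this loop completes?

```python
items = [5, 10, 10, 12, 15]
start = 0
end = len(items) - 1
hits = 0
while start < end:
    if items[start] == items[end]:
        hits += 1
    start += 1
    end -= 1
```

Count matching pairs from ends
`hits` takes the values: 0

Answer: 0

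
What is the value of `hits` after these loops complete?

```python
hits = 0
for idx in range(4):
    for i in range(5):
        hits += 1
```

4 * 5 = 20
`hits` takes the values: 0 → 1 → 2 → 3 → 4 → 5 → 6 → 7 → 8 → 9 → 10 → 11 → 12 → 13 → 14 → 15 → 16 → 17 → 18 → 19 → 20

Answer: 20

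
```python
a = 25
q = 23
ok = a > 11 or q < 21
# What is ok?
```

Trace:
`a = 25` → a = 25
`q = 23` → q = 23
`ok = a > 11 or q < 21` → ok = True
So ok = True

Answer: True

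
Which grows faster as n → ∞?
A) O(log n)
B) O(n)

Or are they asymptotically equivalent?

O(log n) vs O(n): Higher order terms dominate.

Answer: B) O(n) grows faster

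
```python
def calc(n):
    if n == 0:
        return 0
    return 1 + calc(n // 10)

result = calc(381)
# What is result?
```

Count of digits of 381: 3

Answer: 3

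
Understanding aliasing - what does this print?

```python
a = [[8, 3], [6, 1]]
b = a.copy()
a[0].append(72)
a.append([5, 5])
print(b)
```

Key concept: shallow copy with nested lists.
Step by step:
`a = [[8, 3], [6, 1]]` → a = [[8, 3], [6, 1]]
`b = a.copy()` → b = [[8, 3], [6, 1]]
`a[0].append(72)` → a = [[8, 3, 72], [6, 1]]; b = [[8, 3, 72], [6, 1]]
`a.append([5, 5])` → a = [[8, 3, 72], [6, 1], [5, 5]]
`print(b)` → prints [[8, 3, 72], [6, 1]]

Answer: [[8, 3, 72], [6, 1]]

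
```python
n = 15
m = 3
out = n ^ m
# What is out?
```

Trace:
`n = 15` → n = 15
`m = 3` → m = 3
`out = n ^ m` → out = 12
So out = 12

Answer: 12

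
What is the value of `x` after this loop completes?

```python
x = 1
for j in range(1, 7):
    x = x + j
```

Start at 1, add 1 through 6
`x` takes the values: 1 → 2 → 4 → 7 → 11 → 16 → 22

Answer: 22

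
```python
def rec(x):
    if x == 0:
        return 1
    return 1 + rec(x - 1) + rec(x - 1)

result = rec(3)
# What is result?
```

rec(x) = 1 + 2·rec(x-1), rec(0)=1. Closed form: (1+1)·2^3 - 1 = 15.

Answer: 15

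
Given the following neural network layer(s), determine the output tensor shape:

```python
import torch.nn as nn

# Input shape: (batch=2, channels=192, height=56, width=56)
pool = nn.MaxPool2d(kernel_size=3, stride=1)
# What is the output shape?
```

Input: (2, 192, 56, 56) -> Output: (2, 192, 54, 54)

Answer: (2, 192, 54, 54)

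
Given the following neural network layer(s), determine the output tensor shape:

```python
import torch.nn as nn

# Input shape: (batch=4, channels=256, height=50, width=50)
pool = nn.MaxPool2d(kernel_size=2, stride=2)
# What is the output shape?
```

Input: (4, 256, 50, 50) -> Output: (4, 256, 25, 25)

Answer: (4, 256, 25, 25)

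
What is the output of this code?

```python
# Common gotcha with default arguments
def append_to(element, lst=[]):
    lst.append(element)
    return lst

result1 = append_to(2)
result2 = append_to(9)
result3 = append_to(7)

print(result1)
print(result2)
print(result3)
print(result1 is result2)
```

Key concept: mutable default argument gotcha.
Step by step:
`result1 = append_to(2)` → result1 = [2]
`result2 = append_to(9)` → result1 = [2, 9] (same object as result2); result2 = [2, 9] (same object as result1)
`result3 = append_to(7)` → result1 = [2, 9, 7] (same object as result2, result3); result2 = [2, 9, 7] (same object as result1, result3); result3 = [2, 9, 7] (same object as result1, result2)
`print(result1)` → prints [2, 9, 7]
`print(result2)` → prints [2, 9, 7]
`print(result3)` → prints [2, 9, 7]
`print(result1 is result2)` → prints True

Answer:
[2, 9, 7]
[2, 9, 7]
[2, 9, 7]
True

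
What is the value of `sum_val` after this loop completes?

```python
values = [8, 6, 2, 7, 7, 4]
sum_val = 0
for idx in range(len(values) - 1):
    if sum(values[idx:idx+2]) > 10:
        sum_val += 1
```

Count windows with sum > 10
`sum_val` takes the values: 0 → 1 → 2 → 3

Answer: 3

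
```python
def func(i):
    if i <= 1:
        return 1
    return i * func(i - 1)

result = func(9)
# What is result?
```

func(9) = 9 * 8 * 7 * 6 * 5 * 4 * 3 * 2 * 1 = 362880

Answer: 362880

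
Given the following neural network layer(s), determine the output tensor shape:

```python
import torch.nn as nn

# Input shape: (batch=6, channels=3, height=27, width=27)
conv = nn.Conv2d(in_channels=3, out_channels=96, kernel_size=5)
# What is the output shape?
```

Input: (6, 3, 27, 27) -> Output: (6, 96, 23, 23)

Answer: (6, 96, 23, 23)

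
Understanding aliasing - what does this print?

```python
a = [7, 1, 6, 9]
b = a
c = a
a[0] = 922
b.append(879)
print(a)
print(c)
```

Key concept: multiple aliases.
Step by step:
`a = [7, 1, 6, 9]` → a = [7, 1, 6, 9]
`b = a` → b = [7, 1, 6, 9] (same object as a)
`c = a` → c = [7, 1, 6, 9] (same object as a, b)
`a[0] = 922` → a = [922, 1, 6, 9] (same object as b, c); b = [922, 1, 6, 9] (same object as a, c); c = [922, 1, 6, 9] (same object as a, b)
`b.append(879)` → a = [922, 1, 6, 9, 879] (same object as b, c); b = [922, 1, 6, 9, 879] (same object as a, c); c = [922, 1, 6, 9, 879] (same object as a, b)
`print(a)` → prints [922, 1, 6, 9, 879]
`print(c)` → prints [922, 1, 6, 9, 879]

Answer:
[922, 1, 6, 9, 879]
[922, 1, 6, 9, 879]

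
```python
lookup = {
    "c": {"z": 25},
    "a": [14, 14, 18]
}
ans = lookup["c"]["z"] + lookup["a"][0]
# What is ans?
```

Trace:
`lookup = { ...` → lookup = {'c': {'z': 25}, 'a': [14, 14, 18]}
`ans = lookup["c"]["z"] + lookup["a"][0]` → ans = 39
So ans = 39

Answer: 39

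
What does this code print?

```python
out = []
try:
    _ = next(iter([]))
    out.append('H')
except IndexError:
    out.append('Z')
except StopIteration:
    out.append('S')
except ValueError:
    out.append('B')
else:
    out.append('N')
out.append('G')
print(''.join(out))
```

Execution trace: 'S' (except StopIteration) → 'G' (after the try/except). Output: SG

Answer: SG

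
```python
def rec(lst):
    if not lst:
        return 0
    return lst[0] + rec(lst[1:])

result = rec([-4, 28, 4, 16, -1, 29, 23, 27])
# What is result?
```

(-4) + 28 + 4 + 16 + (-1) + 29 + 23 + 27 + 0 = 122

Answer: 122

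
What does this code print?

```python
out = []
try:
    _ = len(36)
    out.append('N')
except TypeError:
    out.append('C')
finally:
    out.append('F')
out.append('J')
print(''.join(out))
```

Execution trace: 'C' (except TypeError) → 'F' (finally) → 'J' (after the try/except). Output: CFJ

Answer: CFJ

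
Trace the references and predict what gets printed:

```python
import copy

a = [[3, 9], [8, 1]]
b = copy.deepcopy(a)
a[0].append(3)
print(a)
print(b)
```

Key concept: deep copy is fully independent.
Step by step:
`a = [[3, 9], [8, 1]]` → a = [[3, 9], [8, 1]]
`b = copy.deepcopy(a)` → b = [[3, 9], [8, 1]]
`a[0].append(3)` → a = [[3, 9, 3], [8, 1]]
`print(a)` → prints [[3, 9, 3], [8, 1]]
`print(b)` → prints [[3, 9], [8, 1]]

Answer:
[[3, 9, 3], [8, 1]]
[[3, 9], [8, 1]]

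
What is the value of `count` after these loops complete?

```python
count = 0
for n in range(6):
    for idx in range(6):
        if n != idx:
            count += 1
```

6² - 6 (exclude diagonal)
`count` takes the values: 0 → 1 → 2 → 3 → 4 → 5 → 6 → 7 → 8 → 9 → 10 → 11 → 12 → 13 → 14 → 15 → 16 → 17 → 18 → 19 → 20 → 21 → 22 → 23 → 24 → 25 → 26 → 27 → 28 → 29 → 30

Answer: 30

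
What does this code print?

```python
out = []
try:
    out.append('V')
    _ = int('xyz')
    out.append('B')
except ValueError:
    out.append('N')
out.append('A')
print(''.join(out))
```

Execution trace: 'V' (try body) → 'N' (except ValueError) → 'A' (after the try/except). Output: VNA

Answer: VNA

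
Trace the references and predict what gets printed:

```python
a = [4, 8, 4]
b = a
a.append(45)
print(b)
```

Key concept: basic list aliasing.
Step by step:
`a = [4, 8, 4]` → a = [4, 8, 4]
`b = a` → b = [4, 8, 4] (same object as a)
`a.append(45)` → a = [4, 8, 4, 45] (same object as b); b = [4, 8, 4, 45] (same object as a)
`print(b)` → prints [4, 8, 4, 45]

Answer: [4, 8, 4, 45]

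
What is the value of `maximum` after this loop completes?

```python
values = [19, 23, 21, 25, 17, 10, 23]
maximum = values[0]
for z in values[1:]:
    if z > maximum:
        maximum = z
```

Maximum of [19, 23, 21, 25, 17, 10, 23]
`maximum` takes the values: 19 → 23 → 25

Answer: 25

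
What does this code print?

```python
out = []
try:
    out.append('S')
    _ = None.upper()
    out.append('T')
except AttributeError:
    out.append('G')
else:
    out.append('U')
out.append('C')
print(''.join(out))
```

Execution trace: 'S' (try body) → 'G' (except AttributeError) → 'C' (after the try/except). Output: SGC

Answer: SGC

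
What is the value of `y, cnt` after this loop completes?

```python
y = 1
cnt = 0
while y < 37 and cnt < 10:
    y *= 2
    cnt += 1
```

Double until >= 37 or 10 iterations
`y, cnt` takes the values: (1, 0) → (2, 0) → (2, 1) → (4, 1) → (4, 2) → (8, 2) → (8, 3) → (16, 3) → (16, 4) → (32, 4) → (32, 5) → (64, 5) → (64, 6)

Answer: 64, 6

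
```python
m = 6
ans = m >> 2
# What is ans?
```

Trace:
`m = 6` → m = 6
`ans = m >> 2` → ans = 1
So ans = 1

Answer: 1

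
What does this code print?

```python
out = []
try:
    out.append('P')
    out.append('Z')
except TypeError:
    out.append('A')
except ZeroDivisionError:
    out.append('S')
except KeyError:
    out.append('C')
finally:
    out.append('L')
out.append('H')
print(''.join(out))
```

Execution trace: 'P' (try body) → 'Z' (try body, no exception) → 'L' (finally) → 'H' (after the try/except). Output: PZLH

Answer: PZLH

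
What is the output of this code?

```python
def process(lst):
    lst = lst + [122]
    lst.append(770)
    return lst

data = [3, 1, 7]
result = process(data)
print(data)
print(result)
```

Key concept: rebinding parameter vs mutation.
Step by step:
`data = [3, 1, 7]` → data = [3, 1, 7]
`result = process(data)` → result = [3, 1, 7, 122, 770]
`print(data)` → prints [3, 1, 7]
`print(result)` → prints [3, 1, 7, 122, 770]

Answer:
[3, 1, 7]
[3, 1, 7, 122, 770]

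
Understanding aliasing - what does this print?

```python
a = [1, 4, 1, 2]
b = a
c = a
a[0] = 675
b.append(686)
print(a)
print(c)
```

Key concept: multiple aliases.
Step by step:
`a = [1, 4, 1, 2]` → a = [1, 4, 1, 2]
`b = a` → b = [1, 4, 1, 2] (same object as a)
`c = a` → c = [1, 4, 1, 2] (same object as a, b)
`a[0] = 675` → a = [675, 4, 1, 2] (same object as b, c); b = [675, 4, 1, 2] (same object as a, c); c = [675, 4, 1, 2] (same object as a, b)
`b.append(686)` → a = [675, 4, 1, 2, 686] (same object as b, c); b = [675, 4, 1, 2, 686] (same object as a, c); c = [675, 4, 1, 2, 686] (same object as a, b)
`print(a)` → prints [675, 4, 1, 2, 686]
`print(c)` → prints [675, 4, 1, 2, 686]

Answer:
[675, 4, 1, 2, 686]
[675, 4, 1, 2, 686]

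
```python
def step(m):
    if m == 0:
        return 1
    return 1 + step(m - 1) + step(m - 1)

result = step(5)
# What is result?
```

step(m) = 1 + 2·step(m-1), step(0)=1. Closed form: (1+1)·2^5 - 1 = 63.

Answer: 63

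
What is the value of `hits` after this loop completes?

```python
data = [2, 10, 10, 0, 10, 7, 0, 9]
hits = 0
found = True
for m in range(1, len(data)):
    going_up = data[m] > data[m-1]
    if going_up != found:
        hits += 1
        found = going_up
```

Count direction changes in [2, 10, 10, 0, 10, 7, 0, 9]
`hits` takes the values: 0 → 1 → 2 → 3 → 4

Answer: 4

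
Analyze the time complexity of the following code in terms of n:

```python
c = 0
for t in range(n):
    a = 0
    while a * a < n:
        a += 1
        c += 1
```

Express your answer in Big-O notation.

Each loop level contributes: n × √n. Multiplying the contributions gives O(n√n).

Answer: O(n√n)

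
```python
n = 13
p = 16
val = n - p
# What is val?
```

Trace:
`n = 13` → n = 13
`p = 16` → p = 16
`val = n - p` → val = -3
So val = -3

Answer: -3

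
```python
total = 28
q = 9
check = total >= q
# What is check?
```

Trace:
`total = 28` → total = 28
`q = 9` → q = 9
`check = total >= q` → check = True
So check = True

Answer: True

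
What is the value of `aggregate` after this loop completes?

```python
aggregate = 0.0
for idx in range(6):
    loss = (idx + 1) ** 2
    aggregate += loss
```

Sum of squared losses 1² + 2² + ... + 6²
`aggregate` takes the values: 0.0 → 1.0 → 5.0 → 14.0 → 30.0 → 55.0 → 91.0

Answer: 91.0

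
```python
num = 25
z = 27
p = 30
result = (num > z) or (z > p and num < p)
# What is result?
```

Trace:
`num = 25` → num = 25
`z = 27` → z = 27
`p = 30` → p = 30
`result = (num > z) or (z > p and num < p)` → result = False
So result = False

Answer: False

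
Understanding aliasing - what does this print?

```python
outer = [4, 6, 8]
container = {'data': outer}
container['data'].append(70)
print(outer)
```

Key concept: dict holds reference to list.
Step by step:
`outer = [4, 6, 8]` → outer = [4, 6, 8]
`container = {'data': outer}` → container = {'data': [4, 6, 8]}
`container['data'].append(70)` → outer = [4, 6, 8, 70]; container = {'data': [4, 6, 8, 70]}
`print(outer)` → prints [4, 6, 8, 70]

Answer: [4, 6, 8, 70]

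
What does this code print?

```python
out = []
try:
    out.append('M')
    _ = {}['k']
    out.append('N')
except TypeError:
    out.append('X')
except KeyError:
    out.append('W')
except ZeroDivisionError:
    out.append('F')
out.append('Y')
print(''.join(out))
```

Execution trace: 'M' (try body) → 'W' (except KeyError) → 'Y' (after the try/except). Output: MWY

Answer: MWY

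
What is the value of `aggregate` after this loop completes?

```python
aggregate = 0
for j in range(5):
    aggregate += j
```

Sum of 0 to 4 = 10
`aggregate` takes the values: 0 → 1 → 3 → 6 → 10

Answer: 10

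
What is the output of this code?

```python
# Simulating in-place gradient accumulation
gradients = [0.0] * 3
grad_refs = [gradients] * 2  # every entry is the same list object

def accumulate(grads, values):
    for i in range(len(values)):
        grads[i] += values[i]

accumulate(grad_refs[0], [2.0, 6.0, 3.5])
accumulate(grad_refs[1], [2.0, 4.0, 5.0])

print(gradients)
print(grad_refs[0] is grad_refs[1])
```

Key concept: gradient accumulation aliasing.
Step by step:
`gradients = [0.0] * 3` → gradients = [0.0, 0.0, 0.0]
`grad_refs = [gradients] * 2` → grad_refs = [[0.0, 0.0, 0.0], [0.0, 0.0, 0.0]]
`accumulate(grad_refs[0], [2.0, 6.0, 3.5])` → gradients = [2.0, 6.0, 3.5]; grad_refs = [[2.0, 6.0, 3.5], [2.0, 6.0, 3.5]]
`accumulate(grad_refs[1], [2.0, 4.0, 5.0])` → gradients = [4.0, 10.0, 8.5]; grad_refs = [[4.0, 10.0, 8.5], [4.0, 10.0, 8.5]]
`print(gradients)` → prints [4.0, 10.0, 8.5]
`print(grad_refs[0] is grad_refs[1])` → prints True

Answer:
[4.0, 10.0, 8.5]
True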